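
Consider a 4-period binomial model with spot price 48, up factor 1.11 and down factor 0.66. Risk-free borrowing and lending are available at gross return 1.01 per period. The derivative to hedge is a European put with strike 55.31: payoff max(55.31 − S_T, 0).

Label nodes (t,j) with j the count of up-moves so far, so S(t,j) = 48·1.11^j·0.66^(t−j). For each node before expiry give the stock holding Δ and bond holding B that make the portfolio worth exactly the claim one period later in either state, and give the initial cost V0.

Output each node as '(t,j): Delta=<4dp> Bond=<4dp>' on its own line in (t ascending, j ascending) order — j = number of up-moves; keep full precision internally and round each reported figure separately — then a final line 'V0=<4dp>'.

(0,0): Delta=-0.6288 Bond=41.5086
(1,0): Delta=-1.0000 Bond=53.6833
(1,1): Delta=-0.5657 Bond=38.5638
(2,0): Delta=-1.0000 Bond=54.2202
(2,1): Delta=-1.0000 Bond=54.2202
(2,2): Delta=-0.4920 Bond=34.5864
(3,0): Delta=-1.0000 Bond=54.7624
(3,1): Delta=-1.0000 Bond=54.7624
(3,2): Delta=-1.0000 Bond=54.7624
(3,3): Delta=-0.4057 Bond=29.2665
V0=11.3262

Risk-neutral probability p* = (R−d)/(u−d) = (1.01−0.66)/(1.11−0.66) = 0.7778.
Payoff layer (t=4): V(4,0)=46.2021, V(4,1)=39.9922, V(4,2)=29.5483, V(4,3)=11.9834, V(4,4)=0.0000
  t=3,j=0: stock 13.7998 → up 15.3178 (V=39.9922), down 9.1079 (V=46.2021). Price 40.9626; hedge Δ=-1.0000, bond B=54.7624.
  t=3,j=1: stock 23.2088 → up 25.7617 (V=29.5483), down 15.3178 (V=39.9922). Price 31.5536; hedge Δ=-1.0000, bond B=54.7624.
  t=3,j=2: stock 39.0329 → up 43.3266 (V=11.9834), down 25.7617 (V=29.5483). Price 15.7294; hedge Δ=-1.0000, bond B=54.7624.
  t=3,j=3: stock 65.6463 → up 72.8674 (V=0.0000), down 43.3266 (V=11.9834). Price 2.6366; hedge Δ=-0.4057, bond B=29.2665.
  t=2,j=0: stock 20.9088 → up 23.2088 (V=31.5536), down 13.7998 (V=40.9626). Price 33.3114; hedge Δ=-1.0000, bond B=54.2202.
  t=2,j=1: stock 35.1648 → up 39.0329 (V=15.7294), down 23.2088 (V=31.5536). Price 19.0554; hedge Δ=-1.0000, bond B=54.2202.
  t=2,j=2: stock 59.1408 → up 65.6463 (V=2.6366), down 39.0329 (V=15.7294). Price 5.4912; hedge Δ=-0.4920, bond B=34.5864.
  t=1,j=0: stock 31.6800 → up 35.1648 (V=19.0554), down 20.9088 (V=33.3114). Price 22.0033; hedge Δ=-1.0000, bond B=53.6833.
  t=1,j=1: stock 53.2800 → up 59.1408 (V=5.4912), down 35.1648 (V=19.0554). Price 8.4213; hedge Δ=-0.5657, bond B=38.5638.
  t=0,j=0: stock 48.0000 → up 53.2800 (V=8.4213), down 31.6800 (V=22.0033). Price 11.3262; hedge Δ=-0.6288, bond B=41.5086.
The time-0 hedge costs 11.3262, which is the no-arbitrage price.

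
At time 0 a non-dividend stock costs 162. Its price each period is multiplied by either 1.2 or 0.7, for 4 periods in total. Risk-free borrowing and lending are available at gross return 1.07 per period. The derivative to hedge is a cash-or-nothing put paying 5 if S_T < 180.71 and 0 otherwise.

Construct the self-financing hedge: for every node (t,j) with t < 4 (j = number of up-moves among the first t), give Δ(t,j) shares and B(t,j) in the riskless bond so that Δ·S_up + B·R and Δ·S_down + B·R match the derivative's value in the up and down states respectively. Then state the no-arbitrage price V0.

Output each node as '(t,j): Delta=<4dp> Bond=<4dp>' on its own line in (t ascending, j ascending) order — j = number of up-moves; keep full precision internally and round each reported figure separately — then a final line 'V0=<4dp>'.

Risk-neutral probability p* = (R−d)/(u−d) = (1.07−0.7)/(1.2−0.7) = 0.7400.
Terminal payoffs: V(4,0)=5.0000, V(4,1)=5.0000, V(4,2)=5.0000, V(4,3)=0.0000, V(4,4)=0.0000
Node (3,0) S=55.5660: V=(p*·5.0000+(1−p*)·5.0000)/1.07=4.6729; Δ=(5.0000−5.0000)/(66.6792−38.8962)=0.0000; B=V−Δ·S=4.6729
Node (3,1) S=95.2560: V=(p*·5.0000+(1−p*)·5.0000)/1.07=4.6729; Δ=(5.0000−5.0000)/(114.3072−66.6792)=0.0000; B=V−Δ·S=4.6729
Node (3,2) S=163.2960: V=(p*·0.0000+(1−p*)·5.0000)/1.07=1.2150; Δ=(0.0000−5.0000)/(195.9552−114.3072)=-0.0612; B=V−Δ·S=11.2150
Node (3,3) S=279.9360: V=(p*·0.0000+(1−p*)·0.0000)/1.07=0.0000; Δ=(0.0000−0.0000)/(335.9232−195.9552)=0.0000; B=V−Δ·S=0.0000
Node (2,0) S=79.3800: V=(p*·4.6729+(1−p*)·4.6729)/1.07=4.3672; Δ=(4.6729−4.6729)/(95.2560−55.5660)=0.0000; B=V−Δ·S=4.3672
Node (2,1) S=136.0800: V=(p*·1.2150+(1−p*)·4.6729)/1.07=1.9757; Δ=(1.2150−4.6729)/(163.2960−95.2560)=-0.0508; B=V−Δ·S=8.8916
Node (2,2) S=233.2800: V=(p*·0.0000+(1−p*)·1.2150)/1.07=0.2952; Δ=(0.0000−1.2150)/(279.9360−163.2960)=-0.0104; B=V−Δ·S=2.7251
Node (1,0) S=113.4000: V=(p*·1.9757+(1−p*)·4.3672)/1.07=2.4276; Δ=(1.9757−4.3672)/(136.0800−79.3800)=-0.0422; B=V−Δ·S=7.2105
Node (1,1) S=194.4000: V=(p*·0.2952+(1−p*)·1.9757)/1.07=0.6843; Δ=(0.2952−1.9757)/(233.2800−136.0800)=-0.0173; B=V−Δ·S=4.0452
Node (0,0) S=162.0000: V=(p*·0.6843+(1−p*)·2.4276)/1.07=1.0631; Δ=(0.6843−2.4276)/(194.4000−113.4000)=-0.0215; B=V−Δ·S=4.5497
Each (Δ,B) replicates both successor values, so the strategy is self-financing and V0 is arbitrage-free.

(0,0): Delta=-0.0215 Bond=4.5497
(1,0): Delta=-0.0422 Bond=7.2105
(1,1): Delta=-0.0173 Bond=4.0452
(2,0): Delta=0.0000 Bond=4.3672
(2,1): Delta=-0.0508 Bond=8.8916
(2,2): Delta=-0.0104 Bond=2.7251
(3,0): Delta=0.0000 Bond=4.6729
(3,1): Delta=0.0000 Bond=4.6729
(3,2): Delta=-0.0612 Bond=11.2150
(3,3): Delta=0.0000 Bond=0.0000
V0=1.0631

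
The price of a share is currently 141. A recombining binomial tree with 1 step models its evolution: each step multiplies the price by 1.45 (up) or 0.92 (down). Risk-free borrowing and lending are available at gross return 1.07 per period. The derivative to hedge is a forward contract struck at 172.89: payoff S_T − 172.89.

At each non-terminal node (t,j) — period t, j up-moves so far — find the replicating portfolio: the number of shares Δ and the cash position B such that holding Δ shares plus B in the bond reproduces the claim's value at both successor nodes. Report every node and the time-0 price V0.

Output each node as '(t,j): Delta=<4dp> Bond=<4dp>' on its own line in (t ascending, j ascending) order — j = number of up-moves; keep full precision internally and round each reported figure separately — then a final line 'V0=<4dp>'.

The replicating-portfolio and risk-neutral prices coincide; use p* = (1.07−0.92)/(1.45−0.92) = 0.2830 for the latter.
Terminal payoffs: V(1,0)=-43.1700, V(1,1)=31.5600
Node (0,0) S=141.0000: V=(p*·31.5600+(1−p*)·-43.1700)/1.07=-20.5794; Δ=(31.5600−-43.1700)/(204.4500−129.7200)=1.0000; B=V−Δ·S=-161.5794
The time-0 hedge costs -20.5794, which is the no-arbitrage price.

(0,0): Delta=1.0000 Bond=-161.5794
V0=-20.5794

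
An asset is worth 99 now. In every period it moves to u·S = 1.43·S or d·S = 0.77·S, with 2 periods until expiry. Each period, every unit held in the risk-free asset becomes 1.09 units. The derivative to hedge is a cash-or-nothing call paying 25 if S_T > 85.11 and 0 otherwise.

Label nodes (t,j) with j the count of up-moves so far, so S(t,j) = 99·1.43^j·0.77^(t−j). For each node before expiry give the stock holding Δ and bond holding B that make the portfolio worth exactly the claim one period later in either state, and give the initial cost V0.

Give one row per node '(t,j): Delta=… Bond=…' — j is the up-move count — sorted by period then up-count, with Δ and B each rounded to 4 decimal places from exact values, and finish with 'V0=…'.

Since d<R<u, set p* = (R−d)/(u−d) = 0.4848; price each node as the discounted p*-expectation of its children.
Terminal values V(2,·): V(2,0)=0.0000, V(2,1)=25.0000, V(2,2)=25.0000
(1,0): S=76.2300. Δ = (V_up−V_dn)/(S_up−S_dn) = (25.0000−0.0000)/(109.0089−58.6971) = 0.4969. V = [p*·25.0000 + (1−p*)·0.0000]/1.09 = 11.1204. B = V − Δ·S = -26.7584.
(1,1): S=141.5700. Δ = (V_up−V_dn)/(S_up−S_dn) = (25.0000−25.0000)/(202.4451−109.0089) = 0.0000. V = [p*·25.0000 + (1−p*)·25.0000]/1.09 = 22.9358. B = V − Δ·S = 22.9358.
(0,0): S=99.0000. Δ = (V_up−V_dn)/(S_up−S_dn) = (22.9358−11.1204)/(141.5700−76.2300) = 0.1808. V = [p*·22.9358 + (1−p*)·11.1204]/1.09 = 15.4579. B = V − Δ·S = -2.4443.
Self-financing check: at every node Δ·S+B equals the discounted successor values.

(0,0): Delta=0.1808 Bond=-2.4443
(1,0): Delta=0.4969 Bond=-26.7584
(1,1): Delta=0.0000 Bond=22.9358
V0=15.4579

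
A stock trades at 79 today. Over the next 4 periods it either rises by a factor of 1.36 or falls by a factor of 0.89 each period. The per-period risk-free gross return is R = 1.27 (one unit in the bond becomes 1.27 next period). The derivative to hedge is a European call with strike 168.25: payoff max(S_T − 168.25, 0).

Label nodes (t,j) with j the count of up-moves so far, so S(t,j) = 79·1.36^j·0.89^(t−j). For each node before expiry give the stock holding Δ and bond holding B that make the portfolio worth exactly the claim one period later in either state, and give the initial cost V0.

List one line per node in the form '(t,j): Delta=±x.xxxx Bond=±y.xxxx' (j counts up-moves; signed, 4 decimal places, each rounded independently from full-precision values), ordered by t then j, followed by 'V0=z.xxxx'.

No-arbitrage ⇒ martingale measure with p* = (R−d)/(u−d) = 0.8085.
At expiry t=4: V(4,0)=0.0000, V(4,1)=0.0000, V(4,2)=0.0000, V(4,3)=8.6117, V(4,4)=102.0106
  t=3,j=0: stock 55.6926 → up 75.7419 (V=0.0000), down 49.5664 (V=0.0000). Price 0.0000; hedge Δ=0.0000, bond B=0.0000.
  t=3,j=1: stock 85.1032 → up 115.7404 (V=0.0000), down 75.7419 (V=0.0000). Price 0.0000; hedge Δ=0.0000, bond B=0.0000.
  t=3,j=2: stock 130.0454 → up 176.8617 (V=8.6117), down 115.7404 (V=0.0000). Price 5.4824; hedge Δ=0.1409, bond B=-12.8404.
  t=3,j=3: stock 198.7210 → up 270.2606 (V=102.0106), down 176.8617 (V=8.6117). Price 66.2407; hedge Δ=1.0000, bond B=-132.4803.
  t=2,j=0: stock 62.5759 → up 85.1032 (V=0.0000), down 55.6926 (V=0.0000). Price 0.0000; hedge Δ=0.0000, bond B=0.0000.
  t=2,j=1: stock 95.6216 → up 130.0454 (V=5.4824), down 85.1032 (V=0.0000). Price 3.4902; hedge Δ=0.1220, bond B=-8.1745.
  t=2,j=2: stock 146.1184 → up 198.7210 (V=66.2407), down 130.0454 (V=5.4824). Price 42.9970; hedge Δ=0.8847, bond B=-86.2760.
  t=1,j=0: stock 70.3100 → up 95.6216 (V=3.4902), down 62.5759 (V=0.0000). Price 2.2220; hedge Δ=0.1056, bond B=-5.2041.
  t=1,j=1: stock 107.4400 → up 146.1184 (V=42.9970), down 95.6216 (V=3.4902). Price 27.8991; hedge Δ=0.7824, bond B=-56.1578.
  t=0,j=0: stock 79.0000 → up 107.4400 (V=27.8991), down 70.3100 (V=2.2220). Price 18.0962; hedge Δ=0.6915, bond B=-36.5360.
Each (Δ,B) replicates both successor values, so the strategy is self-financing and V0 is arbitrage-free.

(0,0): Delta=0.6915 Bond=-36.5360
(1,0): Delta=0.1056 Bond=-5.2041
(1,1): Delta=0.7824 Bond=-56.1578
(2,0): Delta=0.0000 Bond=0.0000
(2,1): Delta=0.1220 Bond=-8.1745
(2,2): Delta=0.8847 Bond=-86.2760
(3,0): Delta=0.0000 Bond=0.0000
(3,1): Delta=0.0000 Bond=0.0000
(3,2): Delta=0.1409 Bond=-12.8404
(3,3): Delta=1.0000 Bond=-132.4803
V0=18.0962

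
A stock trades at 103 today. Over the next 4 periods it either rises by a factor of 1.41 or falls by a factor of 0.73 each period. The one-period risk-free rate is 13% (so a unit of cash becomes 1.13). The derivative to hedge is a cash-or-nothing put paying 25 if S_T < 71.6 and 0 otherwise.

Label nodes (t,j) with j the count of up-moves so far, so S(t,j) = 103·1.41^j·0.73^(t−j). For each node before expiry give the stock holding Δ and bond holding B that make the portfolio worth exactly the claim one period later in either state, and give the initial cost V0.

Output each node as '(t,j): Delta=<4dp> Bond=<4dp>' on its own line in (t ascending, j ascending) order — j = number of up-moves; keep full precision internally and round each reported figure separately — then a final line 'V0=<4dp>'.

No-arbitrage ⇒ martingale measure with p* = (R−d)/(u−d) = 0.5882.
Terminal values V(4,·): V(4,0)=25.0000, V(4,1)=25.0000, V(4,2)=0.0000, V(4,3)=0.0000, V(4,4)=0.0000
Node (3,0) S=40.0688: V=(p*·25.0000+(1−p*)·25.0000)/1.13=22.1239; Δ=(25.0000−25.0000)/(56.4969−29.2502)=0.0000; B=V−Δ·S=22.1239
Node (3,1) S=77.3931: V=(p*·0.0000+(1−p*)·25.0000)/1.13=9.1098; Δ=(0.0000−25.0000)/(109.1242−56.4969)=-0.4750; B=V−Δ·S=45.8745
Node (3,2) S=149.4852: V=(p*·0.0000+(1−p*)·0.0000)/1.13=0.0000; Δ=(0.0000−0.0000)/(210.7742−109.1242)=0.0000; B=V−Δ·S=0.0000
Node (3,3) S=288.7318: V=(p*·0.0000+(1−p*)·0.0000)/1.13=0.0000; Δ=(0.0000−0.0000)/(407.1118−210.7742)=0.0000; B=V−Δ·S=0.0000
Node (2,0) S=54.8887: V=(p*·9.1098+(1−p*)·22.1239)/1.13=12.8040; Δ=(9.1098−22.1239)/(77.3931−40.0688)=-0.3487; B=V−Δ·S=31.9424
Node (2,1) S=106.0179: V=(p*·0.0000+(1−p*)·9.1098)/1.13=3.3196; Δ=(0.0000−9.1098)/(149.4852−77.3931)=-0.1264; B=V−Δ·S=16.7164
Node (2,2) S=204.7743: V=(p*·0.0000+(1−p*)·0.0000)/1.13=0.0000; Δ=(0.0000−0.0000)/(288.7318−149.4852)=0.0000; B=V−Δ·S=0.0000
Node (1,0) S=75.1900: V=(p*·3.3196+(1−p*)·12.8040)/1.13=6.3938; Δ=(3.3196−12.8040)/(106.0179−54.8887)=-0.1855; B=V−Δ·S=20.3415
Node (1,1) S=145.2300: V=(p*·0.0000+(1−p*)·3.3196)/1.13=1.2096; Δ=(0.0000−3.3196)/(204.7743−106.0179)=-0.0336; B=V−Δ·S=6.0913
Node (0,0) S=103.0000: V=(p*·1.2096+(1−p*)·6.3938)/1.13=2.9595; Δ=(1.2096−6.3938)/(145.2300−75.1900)=-0.0740; B=V−Δ·S=10.5832
Self-financing check: at every node Δ·S+B equals the discounted successor values.

(0,0): Delta=-0.0740 Bond=10.5832
(1,0): Delta=-0.1855 Bond=20.3415
(1,1): Delta=-0.0336 Bond=6.0913
(2,0): Delta=-0.3487 Bond=31.9424
(2,1): Delta=-0.1264 Bond=16.7164
(2,2): Delta=0.0000 Bond=0.0000
(3,0): Delta=0.0000 Bond=22.1239
(3,1): Delta=-0.4750 Bond=45.8745
(3,2): Delta=0.0000 Bond=0.0000
(3,3): Delta=0.0000 Bond=0.0000
V0=2.9595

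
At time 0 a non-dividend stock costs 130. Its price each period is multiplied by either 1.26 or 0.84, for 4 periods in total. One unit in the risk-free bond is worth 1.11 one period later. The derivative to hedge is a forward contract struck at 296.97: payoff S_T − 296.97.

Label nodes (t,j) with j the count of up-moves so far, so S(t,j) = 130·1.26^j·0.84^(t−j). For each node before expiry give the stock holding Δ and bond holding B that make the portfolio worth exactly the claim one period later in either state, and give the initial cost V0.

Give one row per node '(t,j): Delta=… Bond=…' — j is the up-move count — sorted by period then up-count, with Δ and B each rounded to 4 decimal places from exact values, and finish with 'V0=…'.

(0,0): Delta=1.0000 Bond=-195.6233
(1,0): Delta=1.0000 Bond=-217.1419
(1,1): Delta=1.0000 Bond=-217.1419
(2,0): Delta=1.0000 Bond=-241.0275
(2,1): Delta=1.0000 Bond=-241.0275
(2,2): Delta=1.0000 Bond=-241.0275
(3,0): Delta=1.0000 Bond=-267.5405
(3,1): Delta=1.0000 Bond=-267.5405
(3,2): Delta=1.0000 Bond=-267.5405
(3,3): Delta=1.0000 Bond=-267.5405
V0=-65.6233

Under the risk-neutral measure, an up-move has probability p* = (R−d)/(u−d) = 0.6429 and values discount at R = 1.11.
Terminal payoffs: V(4,0)=-232.2467, V(4,1)=-199.8851, V(4,2)=-151.3426, V(4,3)=-78.5289, V(4,4)=30.6916
(3,0): S=77.0515. Δ = (V_up−V_dn)/(S_up−S_dn) = (-199.8851−-232.2467)/(97.0849−64.7233) = 1.0000. V = [p*·-199.8851 + (1−p*)·-232.2467]/1.11 = -190.4890. B = V − Δ·S = -267.5405.
(3,1): S=115.5773. Δ = (V_up−V_dn)/(S_up−S_dn) = (-151.3426−-199.8851)/(145.6274−97.0849) = 1.0000. V = [p*·-151.3426 + (1−p*)·-199.8851]/1.11 = -151.9633. B = V − Δ·S = -267.5405.
(3,2): S=173.3659. Δ = (V_up−V_dn)/(S_up−S_dn) = (-78.5289−-151.3426)/(218.4411−145.6274) = 1.0000. V = [p*·-78.5289 + (1−p*)·-151.3426]/1.11 = -94.1746. B = V − Δ·S = -267.5405.
(3,3): S=260.0489. Δ = (V_up−V_dn)/(S_up−S_dn) = (30.6916−-78.5289)/(327.6616−218.4411) = 1.0000. V = [p*·30.6916 + (1−p*)·-78.5289]/1.11 = -7.4917. B = V − Δ·S = -267.5405.
(2,0): S=91.7280. Δ = (V_up−V_dn)/(S_up−S_dn) = (-151.9633−-190.4890)/(115.5773−77.0515) = 1.0000. V = [p*·-151.9633 + (1−p*)·-190.4890]/1.11 = -149.2995. B = V − Δ·S = -241.0275.
(2,1): S=137.5920. Δ = (V_up−V_dn)/(S_up−S_dn) = (-94.1746−-151.9633)/(173.3659−115.5773) = 1.0000. V = [p*·-94.1746 + (1−p*)·-151.9633]/1.11 = -103.4355. B = V − Δ·S = -241.0275.
(2,2): S=206.3880. Δ = (V_up−V_dn)/(S_up−S_dn) = (-7.4917−-94.1746)/(260.0489−173.3659) = 1.0000. V = [p*·-7.4917 + (1−p*)·-94.1746]/1.11 = -34.6395. B = V − Δ·S = -241.0275.
(1,0): S=109.2000. Δ = (V_up−V_dn)/(S_up−S_dn) = (-103.4355−-149.2995)/(137.5920−91.7280) = 1.0000. V = [p*·-103.4355 + (1−p*)·-149.2995]/1.11 = -107.9419. B = V − Δ·S = -217.1419.
(1,1): S=163.8000. Δ = (V_up−V_dn)/(S_up−S_dn) = (-34.6395−-103.4355)/(206.3880−137.5920) = 1.0000. V = [p*·-34.6395 + (1−p*)·-103.4355]/1.11 = -53.3419. B = V − Δ·S = -217.1419.
(0,0): S=130.0000. Δ = (V_up−V_dn)/(S_up−S_dn) = (-53.3419−-107.9419)/(163.8000−109.2000) = 1.0000. V = [p*·-53.3419 + (1−p*)·-107.9419]/1.11 = -65.6233. B = V − Δ·S = -195.6233.
Self-financing check: at every node Δ·S+B equals the discounted successor values.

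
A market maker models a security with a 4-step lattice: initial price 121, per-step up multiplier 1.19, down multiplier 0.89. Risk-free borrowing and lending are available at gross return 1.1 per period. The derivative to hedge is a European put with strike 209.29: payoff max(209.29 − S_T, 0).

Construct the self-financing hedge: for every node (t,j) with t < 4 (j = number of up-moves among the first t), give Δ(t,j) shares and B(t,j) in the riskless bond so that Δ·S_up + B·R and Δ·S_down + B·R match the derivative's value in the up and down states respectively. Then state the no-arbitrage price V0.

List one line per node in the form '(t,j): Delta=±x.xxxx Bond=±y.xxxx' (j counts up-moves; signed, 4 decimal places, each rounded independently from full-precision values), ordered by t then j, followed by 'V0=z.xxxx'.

(0,0): Delta=-0.7632 Bond=119.7650
(1,0): Delta=-1.0000 Bond=157.2427
(1,1): Delta=-0.6873 Bond=120.8125
(2,0): Delta=-1.0000 Bond=172.9669
(2,1): Delta=-1.0000 Bond=172.9669
(2,2): Delta=-0.5871 Bond=115.7195
(3,0): Delta=-1.0000 Bond=190.2636
(3,1): Delta=-1.0000 Bond=190.2636
(3,2): Delta=-1.0000 Bond=190.2636
(3,3): Delta=-0.4547 Bond=100.3034
V0=27.4180

The replicating-portfolio and risk-neutral prices coincide; use p* = (1.1−0.89)/(1.19−0.89) = 0.7000 for the latter.
At expiry t=4: V(4,0)=133.3719, V(4,1)=107.7815, V(4,2)=73.5652, V(4,3)=27.8152, V(4,4)=0.0000
(3,0): S=85.3012. Δ = (V_up−V_dn)/(S_up−S_dn) = (107.7815−133.3719)/(101.5085−75.9181) = -1.0000. V = [p*·107.7815 + (1−p*)·133.3719]/1.1 = 104.9624. B = V − Δ·S = 190.2636.
(3,1): S=114.0545. Δ = (V_up−V_dn)/(S_up−S_dn) = (73.5652−107.7815)/(135.7248−101.5085) = -1.0000. V = [p*·73.5652 + (1−p*)·107.7815]/1.1 = 76.2092. B = V − Δ·S = 190.2636.
(3,2): S=152.4998. Δ = (V_up−V_dn)/(S_up−S_dn) = (27.8152−73.5652)/(181.4748−135.7248) = -1.0000. V = [p*·27.8152 + (1−p*)·73.5652]/1.1 = 37.7638. B = V − Δ·S = 190.2636.
(3,3): S=203.9042. Δ = (V_up−V_dn)/(S_up−S_dn) = (0.0000−27.8152)/(242.6460−181.4748) = -0.4547. V = [p*·0.0000 + (1−p*)·27.8152]/1.1 = 7.5860. B = V − Δ·S = 100.3034.
(2,0): S=95.8441. Δ = (V_up−V_dn)/(S_up−S_dn) = (76.2092−104.9624)/(114.0545−85.3012) = -1.0000. V = [p*·76.2092 + (1−p*)·104.9624]/1.1 = 77.1228. B = V − Δ·S = 172.9669.
(2,1): S=128.1511. Δ = (V_up−V_dn)/(S_up−S_dn) = (37.7638−76.2092)/(152.4998−114.0545) = -1.0000. V = [p*·37.7638 + (1−p*)·76.2092]/1.1 = 44.8158. B = V − Δ·S = 172.9669.
(2,2): S=171.3481. Δ = (V_up−V_dn)/(S_up−S_dn) = (7.5860−37.7638)/(203.9042−152.4998) = -0.5871. V = [p*·7.5860 + (1−p*)·37.7638]/1.1 = 15.1267. B = V − Δ·S = 115.7195.
(1,0): S=107.6900. Δ = (V_up−V_dn)/(S_up−S_dn) = (44.8158−77.1228)/(128.1511−95.8441) = -1.0000. V = [p*·44.8158 + (1−p*)·77.1228]/1.1 = 49.5527. B = V − Δ·S = 157.2427.
(1,1): S=143.9900. Δ = (V_up−V_dn)/(S_up−S_dn) = (15.1267−44.8158)/(171.3481−128.1511) = -0.6873. V = [p*·15.1267 + (1−p*)·44.8158]/1.1 = 21.8486. B = V − Δ·S = 120.8125.
(0,0): S=121.0000. Δ = (V_up−V_dn)/(S_up−S_dn) = (21.8486−49.5527)/(143.9900−107.6900) = -0.7632. V = [p*·21.8486 + (1−p*)·49.5527]/1.1 = 27.4180. B = V − Δ·S = 119.7650.
Root portfolio cost Δ·121+B reproduces V0=27.4180.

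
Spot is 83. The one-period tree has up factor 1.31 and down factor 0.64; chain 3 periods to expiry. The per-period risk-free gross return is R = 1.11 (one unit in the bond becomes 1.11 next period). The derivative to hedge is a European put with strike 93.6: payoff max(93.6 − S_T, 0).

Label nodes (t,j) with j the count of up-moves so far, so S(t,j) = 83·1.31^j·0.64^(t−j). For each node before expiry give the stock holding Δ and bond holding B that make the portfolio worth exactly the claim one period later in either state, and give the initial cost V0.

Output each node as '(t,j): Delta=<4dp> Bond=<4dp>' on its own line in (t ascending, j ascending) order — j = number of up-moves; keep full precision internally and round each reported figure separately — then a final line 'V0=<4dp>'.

(0,0): Delta=-0.3321 Bond=36.4781
(1,0): Delta=-1.0000 Bond=75.9679
(1,1): Delta=-0.1933 Bond=25.3940
(2,0): Delta=-1.0000 Bond=84.3243
(2,1): Delta=-1.0000 Bond=84.3243
(2,2): Delta=-0.0256 Bond=4.2993
V0=8.9112

Since d<R<u, set p* = (R−d)/(u−d) = 0.7015; price each node as the discounted p*-expectation of its children.
At expiry t=3: V(3,0)=71.8420, V(3,1)=49.0642, V(3,2)=2.4408, V(3,3)=0.0000
(2,0): S=33.9968. Δ = (V_up−V_dn)/(S_up−S_dn) = (49.0642−71.8420)/(44.5358−21.7580) = -1.0000. V = [p*·49.0642 + (1−p*)·71.8420]/1.11 = 50.3275. B = V − Δ·S = 84.3243.
(2,1): S=69.5872. Δ = (V_up−V_dn)/(S_up−S_dn) = (2.4408−49.0642)/(91.1592−44.5358) = -1.0000. V = [p*·2.4408 + (1−p*)·49.0642]/1.11 = 14.7371. B = V − Δ·S = 84.3243.
(2,2): S=142.4363. Δ = (V_up−V_dn)/(S_up−S_dn) = (0.0000−2.4408)/(186.5916−91.1592) = -0.0256. V = [p*·0.0000 + (1−p*)·2.4408]/1.11 = 0.6564. B = V − Δ·S = 4.2993.
(1,0): S=53.1200. Δ = (V_up−V_dn)/(S_up−S_dn) = (14.7371−50.3275)/(69.5872−33.9968) = -1.0000. V = [p*·14.7371 + (1−p*)·50.3275]/1.11 = 22.8479. B = V − Δ·S = 75.9679.
(1,1): S=108.7300. Δ = (V_up−V_dn)/(S_up−S_dn) = (0.6564−14.7371)/(142.4363−69.5872) = -0.1933. V = [p*·0.6564 + (1−p*)·14.7371]/1.11 = 4.3780. B = V − Δ·S = 25.3940.
(0,0): S=83.0000. Δ = (V_up−V_dn)/(S_up−S_dn) = (4.3780−22.8479)/(108.7300−53.1200) = -0.3321. V = [p*·4.3780 + (1−p*)·22.8479]/1.11 = 8.9112. B = V − Δ·S = 36.4781.
Self-financing check: at every node Δ·S+B equals the discounted successor values.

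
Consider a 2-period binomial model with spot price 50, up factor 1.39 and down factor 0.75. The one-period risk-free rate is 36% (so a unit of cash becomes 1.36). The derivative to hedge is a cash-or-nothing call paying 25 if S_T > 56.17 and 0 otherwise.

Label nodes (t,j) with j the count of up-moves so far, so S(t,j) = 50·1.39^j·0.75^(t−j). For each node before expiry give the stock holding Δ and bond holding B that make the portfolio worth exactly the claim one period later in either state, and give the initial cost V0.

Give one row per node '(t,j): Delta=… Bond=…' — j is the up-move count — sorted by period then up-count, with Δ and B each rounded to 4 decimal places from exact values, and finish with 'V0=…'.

(0,0): Delta=0.5475 Bond=-15.0971
(1,0): Delta=0.0000 Bond=0.0000
(1,1): Delta=0.5621 Bond=-21.5418
V0=12.2790

No-arbitrage ⇒ martingale measure with p* = (R−d)/(u−d) = 0.9531.
Payoff layer (t=2): V(2,0)=0.0000, V(2,1)=0.0000, V(2,2)=25.0000
(1,0): S=37.5000. Δ = (V_up−V_dn)/(S_up−S_dn) = (0.0000−0.0000)/(52.1250−28.1250) = 0.0000. V = [p*·0.0000 + (1−p*)·0.0000]/1.36 = 0.0000. B = V − Δ·S = 0.0000.
(1,1): S=69.5000. Δ = (V_up−V_dn)/(S_up−S_dn) = (25.0000−0.0000)/(96.6050−52.1250) = 0.5621. V = [p*·25.0000 + (1−p*)·0.0000]/1.36 = 17.5207. B = V − Δ·S = -21.5418.
(0,0): S=50.0000. Δ = (V_up−V_dn)/(S_up−S_dn) = (17.5207−0.0000)/(69.5000−37.5000) = 0.5475. V = [p*·17.5207 + (1−p*)·0.0000]/1.36 = 12.2790. B = V − Δ·S = -15.0971.
Self-financing check: at every node Δ·S+B equals the discounted successor values.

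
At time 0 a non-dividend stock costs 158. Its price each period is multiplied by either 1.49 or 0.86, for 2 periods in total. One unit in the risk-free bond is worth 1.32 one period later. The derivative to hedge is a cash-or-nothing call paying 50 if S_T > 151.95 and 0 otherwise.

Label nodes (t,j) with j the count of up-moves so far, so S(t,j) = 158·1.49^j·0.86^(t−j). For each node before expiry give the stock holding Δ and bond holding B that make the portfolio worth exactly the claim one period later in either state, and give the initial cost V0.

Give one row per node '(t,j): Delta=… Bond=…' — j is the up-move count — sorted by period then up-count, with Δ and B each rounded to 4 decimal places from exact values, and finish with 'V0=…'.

(0,0): Delta=0.1027 Bond=10.3823
(1,0): Delta=0.5841 Bond=-51.7076
(1,1): Delta=0.0000 Bond=37.8788
V0=26.6066

Risk-neutral probability p* = (R−d)/(u−d) = (1.32−0.86)/(1.49−0.86) = 0.7302.
Terminal values V(2,·): V(2,0)=0.0000, V(2,1)=50.0000, V(2,2)=50.0000
(1,0): S=135.8800. Δ = (V_up−V_dn)/(S_up−S_dn) = (50.0000−0.0000)/(202.4612−116.8568) = 0.5841. V = [p*·50.0000 + (1−p*)·0.0000]/1.32 = 27.6575. B = V − Δ·S = -51.7076.
(1,1): S=235.4200. Δ = (V_up−V_dn)/(S_up−S_dn) = (50.0000−50.0000)/(350.7758−202.4612) = 0.0000. V = [p*·50.0000 + (1−p*)·50.0000]/1.32 = 37.8788. B = V − Δ·S = 37.8788.
(0,0): S=158.0000. Δ = (V_up−V_dn)/(S_up−S_dn) = (37.8788−27.6575)/(235.4200−135.8800) = 0.1027. V = [p*·37.8788 + (1−p*)·27.6575]/1.32 = 26.6066. B = V − Δ·S = 10.3823.
Self-financing check: at every node Δ·S+B equals the discounted successor values.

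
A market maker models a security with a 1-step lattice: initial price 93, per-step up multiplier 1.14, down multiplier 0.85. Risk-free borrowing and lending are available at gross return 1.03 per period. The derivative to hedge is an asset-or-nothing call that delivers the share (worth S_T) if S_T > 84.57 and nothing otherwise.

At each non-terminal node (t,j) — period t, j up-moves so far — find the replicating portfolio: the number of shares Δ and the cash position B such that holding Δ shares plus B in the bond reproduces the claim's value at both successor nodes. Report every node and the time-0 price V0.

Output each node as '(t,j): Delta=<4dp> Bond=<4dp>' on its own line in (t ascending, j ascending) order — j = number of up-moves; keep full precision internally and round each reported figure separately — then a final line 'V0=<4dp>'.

Under the risk-neutral measure, an up-move has probability p* = (R−d)/(u−d) = 0.6207 and values discount at R = 1.03.
Terminal payoffs: V(1,0)=0.0000, V(1,1)=106.0200
  t=0,j=0: stock 93.0000 → up 106.0200 (V=106.0200), down 79.0500 (V=0.0000). Price 63.8889; hedge Δ=3.9310, bond B=-301.6974.
Self-financing check: at every node Δ·S+B equals the discounted successor values.

(0,0): Delta=3.9310 Bond=-301.6974
V0=63.8889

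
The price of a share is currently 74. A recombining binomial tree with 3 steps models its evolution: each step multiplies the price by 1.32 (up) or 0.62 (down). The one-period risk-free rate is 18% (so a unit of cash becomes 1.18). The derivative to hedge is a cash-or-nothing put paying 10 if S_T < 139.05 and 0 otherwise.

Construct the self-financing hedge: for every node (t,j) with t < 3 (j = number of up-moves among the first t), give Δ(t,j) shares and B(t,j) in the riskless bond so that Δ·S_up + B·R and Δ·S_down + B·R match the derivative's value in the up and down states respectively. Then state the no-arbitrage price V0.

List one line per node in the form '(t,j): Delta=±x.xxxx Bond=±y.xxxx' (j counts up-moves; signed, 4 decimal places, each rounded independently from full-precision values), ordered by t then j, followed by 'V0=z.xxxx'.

Risk-neutral probability p* = (R−d)/(u−d) = (1.18−0.62)/(1.32−0.62) = 0.8000.
Payoff layer (t=3): V(3,0)=10.0000, V(3,1)=10.0000, V(3,2)=10.0000, V(3,3)=0.0000
(2,0): S=28.4456. Δ = (V_up−V_dn)/(S_up−S_dn) = (10.0000−10.0000)/(37.5482−17.6363) = 0.0000. V = [p*·10.0000 + (1−p*)·10.0000]/1.18 = 8.4746. B = V − Δ·S = 8.4746.
(2,1): S=60.5616. Δ = (V_up−V_dn)/(S_up−S_dn) = (10.0000−10.0000)/(79.9413−37.5482) = 0.0000. V = [p*·10.0000 + (1−p*)·10.0000]/1.18 = 8.4746. B = V − Δ·S = 8.4746.
(2,2): S=128.9376. Δ = (V_up−V_dn)/(S_up−S_dn) = (0.0000−10.0000)/(170.1976−79.9413) = -0.1108. V = [p*·0.0000 + (1−p*)·10.0000]/1.18 = 1.6949. B = V − Δ·S = 15.9806.
(1,0): S=45.8800. Δ = (V_up−V_dn)/(S_up−S_dn) = (8.4746−8.4746)/(60.5616−28.4456) = 0.0000. V = [p*·8.4746 + (1−p*)·8.4746]/1.18 = 7.1818. B = V − Δ·S = 7.1818.
(1,1): S=97.6800. Δ = (V_up−V_dn)/(S_up−S_dn) = (1.6949−8.4746)/(128.9376−60.5616) = -0.0992. V = [p*·1.6949 + (1−p*)·8.4746]/1.18 = 2.5855. B = V − Δ·S = 12.2707.
(0,0): S=74.0000. Δ = (V_up−V_dn)/(S_up−S_dn) = (2.5855−7.1818)/(97.6800−45.8800) = -0.0887. V = [p*·2.5855 + (1−p*)·7.1818]/1.18 = 2.9701. B = V − Δ·S = 9.5364.
The time-0 hedge costs 2.9701, which is the no-arbitrage price.

(0,0): Delta=-0.0887 Bond=9.5364
(1,0): Delta=0.0000 Bond=7.1818
(1,1): Delta=-0.0992 Bond=12.2707
(2,0): Delta=0.0000 Bond=8.4746
(2,1): Delta=0.0000 Bond=8.4746
(2,2): Delta=-0.1108 Bond=15.9806
V0=2.9701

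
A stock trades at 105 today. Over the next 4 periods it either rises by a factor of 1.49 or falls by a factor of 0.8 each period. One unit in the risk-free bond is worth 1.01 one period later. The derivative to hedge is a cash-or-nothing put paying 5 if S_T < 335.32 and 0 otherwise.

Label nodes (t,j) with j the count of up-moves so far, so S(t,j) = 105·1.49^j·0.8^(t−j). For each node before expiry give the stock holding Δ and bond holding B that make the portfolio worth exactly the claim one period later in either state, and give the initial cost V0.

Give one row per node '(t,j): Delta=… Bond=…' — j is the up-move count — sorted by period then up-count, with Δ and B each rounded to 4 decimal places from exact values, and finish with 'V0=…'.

(0,0): Delta=-0.0019 Bond=4.9620
(1,0): Delta=0.0000 Bond=4.8530
(1,1): Delta=-0.0042 Bond=5.3741
(2,0): Delta=0.0000 Bond=4.9015
(2,1): Delta=0.0000 Bond=4.9015
(2,2): Delta=-0.0094 Bond=6.6311
(3,0): Delta=0.0000 Bond=4.9505
(3,1): Delta=0.0000 Bond=4.9505
(3,2): Delta=0.0000 Bond=4.9505
(3,3): Delta=-0.0209 Bond=10.6902
V0=4.7637

Under the risk-neutral measure, an up-move has probability p* = (R−d)/(u−d) = 0.3043 and values discount at R = 1.01.
At expiry t=4: V(4,0)=5.0000, V(4,1)=5.0000, V(4,2)=5.0000, V(4,3)=5.0000, V(4,4)=0.0000
(3,0): S=53.7600. Δ = (V_up−V_dn)/(S_up−S_dn) = (5.0000−5.0000)/(80.1024−43.0080) = 0.0000. V = [p*·5.0000 + (1−p*)·5.0000]/1.01 = 4.9505. B = V − Δ·S = 4.9505.
(3,1): S=100.1280. Δ = (V_up−V_dn)/(S_up−S_dn) = (5.0000−5.0000)/(149.1907−80.1024) = 0.0000. V = [p*·5.0000 + (1−p*)·5.0000]/1.01 = 4.9505. B = V − Δ·S = 4.9505.
(3,2): S=186.4884. Δ = (V_up−V_dn)/(S_up−S_dn) = (5.0000−5.0000)/(277.8677−149.1907) = 0.0000. V = [p*·5.0000 + (1−p*)·5.0000]/1.01 = 4.9505. B = V − Δ·S = 4.9505.
(3,3): S=347.3346. Δ = (V_up−V_dn)/(S_up−S_dn) = (0.0000−5.0000)/(517.5286−277.8677) = -0.0209. V = [p*·0.0000 + (1−p*)·5.0000]/1.01 = 3.4438. B = V − Δ·S = 10.6902.
(2,0): S=67.2000. Δ = (V_up−V_dn)/(S_up−S_dn) = (4.9505−4.9505)/(100.1280−53.7600) = 0.0000. V = [p*·4.9505 + (1−p*)·4.9505]/1.01 = 4.9015. B = V − Δ·S = 4.9015.
(2,1): S=125.1600. Δ = (V_up−V_dn)/(S_up−S_dn) = (4.9505−4.9505)/(186.4884−100.1280) = 0.0000. V = [p*·4.9505 + (1−p*)·4.9505]/1.01 = 4.9015. B = V − Δ·S = 4.9015.
(2,2): S=233.1105. Δ = (V_up−V_dn)/(S_up−S_dn) = (3.4438−4.9505)/(347.3346−186.4884) = -0.0094. V = [p*·3.4438 + (1−p*)·4.9505]/1.01 = 4.4475. B = V − Δ·S = 6.6311.
(1,0): S=84.0000. Δ = (V_up−V_dn)/(S_up−S_dn) = (4.9015−4.9015)/(125.1600−67.2000) = 0.0000. V = [p*·4.9015 + (1−p*)·4.9015]/1.01 = 4.8530. B = V − Δ·S = 4.8530.
(1,1): S=156.4500. Δ = (V_up−V_dn)/(S_up−S_dn) = (4.4475−4.9015)/(233.1105−125.1600) = -0.0042. V = [p*·4.4475 + (1−p*)·4.9015]/1.01 = 4.7161. B = V − Δ·S = 5.3741.
(0,0): S=105.0000. Δ = (V_up−V_dn)/(S_up−S_dn) = (4.7161−4.8530)/(156.4500−84.0000) = -0.0019. V = [p*·4.7161 + (1−p*)·4.8530]/1.01 = 4.7637. B = V − Δ·S = 4.9620.
Self-financing check: at every node Δ·S+B equals the discounted successor values.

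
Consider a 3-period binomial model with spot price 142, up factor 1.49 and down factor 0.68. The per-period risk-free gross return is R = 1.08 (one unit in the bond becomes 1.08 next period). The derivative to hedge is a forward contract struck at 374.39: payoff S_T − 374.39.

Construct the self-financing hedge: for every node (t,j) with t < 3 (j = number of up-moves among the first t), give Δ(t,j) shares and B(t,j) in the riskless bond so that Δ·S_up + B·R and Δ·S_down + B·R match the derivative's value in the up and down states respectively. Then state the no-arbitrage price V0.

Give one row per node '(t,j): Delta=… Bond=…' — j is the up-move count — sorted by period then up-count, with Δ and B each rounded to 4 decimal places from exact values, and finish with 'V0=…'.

Under the risk-neutral measure, an up-move has probability p* = (R−d)/(u−d) = 0.4938 and values discount at R = 1.08.
At expiry t=3: V(3,0)=-329.7407, V(3,1)=-276.5554, V(3,2)=-160.0171, V(3,3)=95.3388
Node (2,0) S=65.6608: V=(p*·-276.5554+(1−p*)·-329.7407)/1.08=-280.9966; Δ=(-276.5554−-329.7407)/(97.8346−44.6493)=1.0000; B=V−Δ·S=-346.6574
Node (2,1) S=143.8744: V=(p*·-160.0171+(1−p*)·-276.5554)/1.08=-202.7830; Δ=(-160.0171−-276.5554)/(214.3729−97.8346)=1.0000; B=V−Δ·S=-346.6574
Node (2,2) S=315.2542: V=(p*·95.3388+(1−p*)·-160.0171)/1.08=-31.4032; Δ=(95.3388−-160.0171)/(469.7288−214.3729)=1.0000; B=V−Δ·S=-346.6574
Node (1,0) S=96.5600: V=(p*·-202.7830+(1−p*)·-280.9966)/1.08=-224.4191; Δ=(-202.7830−-280.9966)/(143.8744−65.6608)=1.0000; B=V−Δ·S=-320.9791
Node (1,1) S=211.5800: V=(p*·-31.4032+(1−p*)·-202.7830)/1.08=-109.3991; Δ=(-31.4032−-202.7830)/(315.2542−143.8744)=1.0000; B=V−Δ·S=-320.9791
Node (0,0) S=142.0000: V=(p*·-109.3991+(1−p*)·-224.4191)/1.08=-155.2029; Δ=(-109.3991−-224.4191)/(211.5800−96.5600)=1.0000; B=V−Δ·S=-297.2029
Each (Δ,B) replicates both successor values, so the strategy is self-financing and V0 is arbitrage-free.

(0,0): Delta=1.0000 Bond=-297.2029
(1,0): Delta=1.0000 Bond=-320.9791
(1,1): Delta=1.0000 Bond=-320.9791
(2,0): Delta=1.0000 Bond=-346.6574
(2,1): Delta=1.0000 Bond=-346.6574
(2,2): Delta=1.0000 Bond=-346.6574
V0=-155.2029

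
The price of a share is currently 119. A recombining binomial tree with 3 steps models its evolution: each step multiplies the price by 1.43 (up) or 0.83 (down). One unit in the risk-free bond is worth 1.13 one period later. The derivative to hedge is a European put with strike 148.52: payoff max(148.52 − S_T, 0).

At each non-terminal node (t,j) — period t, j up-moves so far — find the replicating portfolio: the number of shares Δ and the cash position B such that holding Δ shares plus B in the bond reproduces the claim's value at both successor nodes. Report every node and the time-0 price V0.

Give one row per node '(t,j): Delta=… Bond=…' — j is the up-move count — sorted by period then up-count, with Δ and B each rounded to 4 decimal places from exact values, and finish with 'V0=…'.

(0,0): Delta=-0.3065 Bond=51.5748
(1,0): Delta=-0.6009 Bond=87.3578
(1,1): Delta=-0.1356 Bond=29.2013
(2,0): Delta=-1.0000 Bond=131.4336
(2,1): Delta=-0.3692 Bond=65.9949
(2,2): Delta=0.0000 Bond=0.0000
V0=15.1039

The replicating-portfolio and risk-neutral prices coincide; use p* = (1.13−0.83)/(1.43−0.83) = 0.5000 for the latter.
Terminal values V(3,·): V(3,0)=80.4773, V(3,1)=31.2899, V(3,2)=0.0000, V(3,3)=0.0000
Node (2,0) S=81.9791: V=(p*·31.2899+(1−p*)·80.4773)/1.13=49.4545; Δ=(31.2899−80.4773)/(117.2301−68.0427)=-1.0000; B=V−Δ·S=131.4336
Node (2,1) S=141.2411: V=(p*·0.0000+(1−p*)·31.2899)/1.13=13.8451; Δ=(0.0000−31.2899)/(201.9748−117.2301)=-0.3692; B=V−Δ·S=65.9949
Node (2,2) S=243.3431: V=(p*·0.0000+(1−p*)·0.0000)/1.13=0.0000; Δ=(0.0000−0.0000)/(347.9806−201.9748)=0.0000; B=V−Δ·S=0.0000
Node (1,0) S=98.7700: V=(p*·13.8451+(1−p*)·49.4545)/1.13=28.0087; Δ=(13.8451−49.4545)/(141.2411−81.9791)=-0.6009; B=V−Δ·S=87.3578
Node (1,1) S=170.1700: V=(p*·0.0000+(1−p*)·13.8451)/1.13=6.1261; Δ=(0.0000−13.8451)/(243.3431−141.2411)=-0.1356; B=V−Δ·S=29.2013
Node (0,0) S=119.0000: V=(p*·6.1261+(1−p*)·28.0087)/1.13=15.1039; Δ=(6.1261−28.0087)/(170.1700−98.7700)=-0.3065; B=V−Δ·S=51.5748
Each (Δ,B) replicates both successor values, so the strategy is self-financing and V0 is arbitrage-free.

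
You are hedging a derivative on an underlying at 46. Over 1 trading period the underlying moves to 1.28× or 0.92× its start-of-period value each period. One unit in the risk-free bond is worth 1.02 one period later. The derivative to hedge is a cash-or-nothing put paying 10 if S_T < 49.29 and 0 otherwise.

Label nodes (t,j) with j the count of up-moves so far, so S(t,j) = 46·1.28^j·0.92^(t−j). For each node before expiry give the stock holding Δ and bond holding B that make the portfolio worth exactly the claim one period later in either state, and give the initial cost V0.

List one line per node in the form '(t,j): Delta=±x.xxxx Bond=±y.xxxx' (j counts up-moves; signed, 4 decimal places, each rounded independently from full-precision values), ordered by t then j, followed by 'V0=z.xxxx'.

(0,0): Delta=-0.6039 Bond=34.8584
V0=7.0806

Since d<R<u, set p* = (R−d)/(u−d) = 0.2778; price each node as the discounted p*-expectation of its children.
At expiry t=1: V(1,0)=10.0000, V(1,1)=0.0000
(0,0): S=46.0000. Δ = (V_up−V_dn)/(S_up−S_dn) = (0.0000−10.0000)/(58.8800−42.3200) = -0.6039. V = [p*·0.0000 + (1−p*)·10.0000]/1.02 = 7.0806. B = V − Δ·S = 34.8584.
The time-0 hedge costs 7.0806, which is the no-arbitrage price.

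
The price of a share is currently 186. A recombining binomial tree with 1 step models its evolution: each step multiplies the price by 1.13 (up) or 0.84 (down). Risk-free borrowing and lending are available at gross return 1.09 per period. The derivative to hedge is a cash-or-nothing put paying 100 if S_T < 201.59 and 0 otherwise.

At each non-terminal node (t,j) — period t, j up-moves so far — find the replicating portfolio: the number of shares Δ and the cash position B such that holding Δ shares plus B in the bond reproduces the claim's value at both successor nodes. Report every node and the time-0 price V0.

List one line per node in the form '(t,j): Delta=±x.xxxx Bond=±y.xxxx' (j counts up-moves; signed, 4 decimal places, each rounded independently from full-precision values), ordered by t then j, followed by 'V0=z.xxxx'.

No-arbitrage ⇒ martingale measure with p* = (R−d)/(u−d) = 0.8621.
Terminal payoffs: V(1,0)=100.0000, V(1,1)=0.0000
(0,0): S=186.0000. Δ = (V_up−V_dn)/(S_up−S_dn) = (0.0000−100.0000)/(210.1800−156.2400) = -1.8539. V = [p*·0.0000 + (1−p*)·100.0000]/1.09 = 12.6542. B = V − Δ·S = 357.4818.
The time-0 hedge costs 12.6542, which is the no-arbitrage price.

(0,0): Delta=-1.8539 Bond=357.4818
V0=12.6542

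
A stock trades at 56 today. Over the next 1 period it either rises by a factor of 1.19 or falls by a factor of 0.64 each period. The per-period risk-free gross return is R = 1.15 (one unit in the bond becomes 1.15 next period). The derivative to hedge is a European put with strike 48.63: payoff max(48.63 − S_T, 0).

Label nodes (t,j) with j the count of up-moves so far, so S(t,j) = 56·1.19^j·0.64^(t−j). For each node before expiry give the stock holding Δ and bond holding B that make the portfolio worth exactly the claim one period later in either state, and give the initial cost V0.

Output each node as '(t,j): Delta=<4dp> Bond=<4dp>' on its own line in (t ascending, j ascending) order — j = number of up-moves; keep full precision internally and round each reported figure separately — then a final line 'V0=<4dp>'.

(0,0): Delta=-0.4153 Bond=24.0634
V0=0.8089

Under the risk-neutral measure, an up-move has probability p* = (R−d)/(u−d) = 0.9273 and values discount at R = 1.15.
Terminal values V(1,·): V(1,0)=12.7900, V(1,1)=0.0000
Node (0,0) S=56.0000: V=(p*·0.0000+(1−p*)·12.7900)/1.15=0.8089; Δ=(0.0000−12.7900)/(66.6400−35.8400)=-0.4153; B=V−Δ·S=24.0634
Check: Δ(0,0)·S0 + B(0,0) = 0.8089 = V0.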